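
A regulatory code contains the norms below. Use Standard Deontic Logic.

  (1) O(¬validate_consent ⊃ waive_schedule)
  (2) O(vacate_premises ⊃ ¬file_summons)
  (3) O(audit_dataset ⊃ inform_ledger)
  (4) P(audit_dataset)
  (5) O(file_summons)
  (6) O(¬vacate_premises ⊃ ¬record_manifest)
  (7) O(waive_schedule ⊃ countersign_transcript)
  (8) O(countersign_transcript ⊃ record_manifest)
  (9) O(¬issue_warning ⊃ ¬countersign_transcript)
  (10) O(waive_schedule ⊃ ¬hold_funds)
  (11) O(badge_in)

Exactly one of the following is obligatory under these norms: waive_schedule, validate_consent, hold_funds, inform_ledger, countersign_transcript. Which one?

Premise 5 gives O(file_summons).
Premise 2, O(vacate_premises ⊃ ¬file_summons), contraposes to O(file_summons ⊃ ¬vacate_premises); with O(file_summons) we get O(¬vacate_premises).
Premise 6 is O(¬vacate_premises ⊃ ¬record_manifest); since O(¬vacate_premises), deontic closure gives O(¬record_manifest).
Premise 8 is O(countersign_transcript ⊃ record_manifest); contrapositively O(¬record_manifest ⊃ ¬countersign_transcript). Since O(¬record_manifest) holds, K gives O(¬countersign_transcript).
The contrapositive of premise 7 (O(waive_schedule ⊃ countersign_transcript)) is O(¬countersign_transcript ⊃ ¬waive_schedule), and O(¬countersign_transcript) is already established, so O(¬waive_schedule).
The contrapositive of premise 1 (O(¬validate_consent ⊃ waive_schedule)) is O(¬waive_schedule ⊃ validate_consent), and O(¬waive_schedule) is already established, so O(validate_consent).
So O(validate_consent) holds — validate_consent is obligatory. None of the other listed options is made obligatory by any chain of premises.

validate_consent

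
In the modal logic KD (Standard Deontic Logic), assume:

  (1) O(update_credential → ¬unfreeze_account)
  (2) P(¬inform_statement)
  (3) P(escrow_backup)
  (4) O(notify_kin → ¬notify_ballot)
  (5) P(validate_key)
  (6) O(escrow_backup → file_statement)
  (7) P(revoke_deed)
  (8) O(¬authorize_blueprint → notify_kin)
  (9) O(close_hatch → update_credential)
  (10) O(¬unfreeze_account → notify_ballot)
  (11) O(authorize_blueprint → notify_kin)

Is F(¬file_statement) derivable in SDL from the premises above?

Premise 6 is O(escrow_backup → file_statement), but O(escrow_backup) is not derivable from the premises (the permission P(escrow_backup) asserts only ¬O(¬escrow_backup), not O(escrow_backup)), so it does not yield O(file_statement).
No other premise forces O(file_statement). An ideal world satisfying every premise can still have ¬file_statement true, so F(¬file_statement) is not derivable.

No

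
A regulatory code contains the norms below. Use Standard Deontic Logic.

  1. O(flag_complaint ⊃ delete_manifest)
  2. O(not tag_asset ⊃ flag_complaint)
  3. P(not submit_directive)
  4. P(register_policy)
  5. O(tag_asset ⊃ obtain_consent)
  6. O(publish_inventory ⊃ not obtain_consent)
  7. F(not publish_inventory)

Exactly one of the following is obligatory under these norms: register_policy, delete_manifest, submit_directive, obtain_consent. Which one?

F(not publish_inventory) at premise 7 means O(publish_inventory).
Applying K to premise 6 (O(publish_inventory ⊃ not obtain_consent)) and O(publish_inventory) yields O(not obtain_consent).
Premise 5, O(tag_asset ⊃ obtain_consent), contraposes to O(not obtain_consent ⊃ not tag_asset); with O(not obtain_consent) we get O(not tag_asset).
Applying K to premise 2 (O(not tag_asset ⊃ flag_complaint)) and O(not tag_asset) yields O(flag_complaint).
Applying K to premise 1 (O(flag_complaint ⊃ delete_manifest)) and O(flag_complaint) yields O(delete_manifest).
So O(delete_manifest) holds — delete_manifest is obligatory. None of the other listed options is made obligatory by any chain of premises.

delete_manifest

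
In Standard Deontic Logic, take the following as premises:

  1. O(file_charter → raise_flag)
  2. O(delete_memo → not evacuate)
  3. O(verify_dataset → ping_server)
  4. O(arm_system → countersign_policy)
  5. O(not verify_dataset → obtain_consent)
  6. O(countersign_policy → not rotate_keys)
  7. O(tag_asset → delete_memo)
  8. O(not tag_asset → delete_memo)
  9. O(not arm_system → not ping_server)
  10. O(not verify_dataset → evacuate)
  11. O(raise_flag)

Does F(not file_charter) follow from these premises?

No

Premise 1 is O(file_charter → raise_flag); even if O(raise_flag) held, inferring O(file_charter) would be affirming the consequent — invalid.
No other premise forces O(file_charter). An ideal world satisfying every premise can still have not file_charter true, so F(not file_charter) is not derivable.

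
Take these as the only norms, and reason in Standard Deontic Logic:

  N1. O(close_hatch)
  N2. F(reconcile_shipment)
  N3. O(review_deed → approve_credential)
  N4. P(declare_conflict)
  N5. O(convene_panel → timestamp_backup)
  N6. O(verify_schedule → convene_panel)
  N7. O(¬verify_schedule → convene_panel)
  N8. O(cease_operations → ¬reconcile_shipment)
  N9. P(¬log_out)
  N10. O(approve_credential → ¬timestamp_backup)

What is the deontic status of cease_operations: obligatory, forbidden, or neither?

Neither

Premise 8 is O(cease_operations → ¬reconcile_shipment); even if O(¬reconcile_shipment) held, inferring O(cease_operations) would be affirming the consequent — invalid.
No premise or chain of K-axiom applications forces O(cease_operations), and none forces O(¬cease_operations). So cease_operations is neither obligatory nor forbidden under these norms.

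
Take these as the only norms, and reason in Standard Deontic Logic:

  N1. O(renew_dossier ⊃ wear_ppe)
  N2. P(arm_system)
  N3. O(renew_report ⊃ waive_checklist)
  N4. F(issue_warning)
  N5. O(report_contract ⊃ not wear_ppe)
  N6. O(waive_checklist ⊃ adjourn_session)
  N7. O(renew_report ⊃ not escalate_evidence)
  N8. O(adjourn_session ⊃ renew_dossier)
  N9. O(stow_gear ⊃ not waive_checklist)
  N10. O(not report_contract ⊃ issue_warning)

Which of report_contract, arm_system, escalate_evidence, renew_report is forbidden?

F(issue_warning) at premise 4 means O(not issue_warning).
Premise 10 is O(not report_contract ⊃ issue_warning); contrapositively O(not issue_warning ⊃ report_contract). Since O(not issue_warning) holds, K gives O(report_contract).
Premise 5 is O(report_contract ⊃ not wear_ppe); since O(report_contract), deontic closure gives O(not wear_ppe).
Premise 1, O(renew_dossier ⊃ wear_ppe), contraposes to O(not wear_ppe ⊃ not renew_dossier); with O(not wear_ppe) we get O(not renew_dossier).
Premise 8, O(adjourn_session ⊃ renew_dossier), contraposes to O(not renew_dossier ⊃ not adjourn_session); with O(not renew_dossier) we get O(not adjourn_session).
Premise 6, O(waive_checklist ⊃ adjourn_session), contraposes to O(not adjourn_session ⊃ not waive_checklist); with O(not adjourn_session) we get O(not waive_checklist).
Premise 3, O(renew_report ⊃ waive_checklist), contraposes to O(not waive_checklist ⊃ not renew_report); with O(not waive_checklist) we get O(not renew_report).
So O(not renew_report) holds, i.e. renew_report is forbidden. None of the other listed options is forbidden under the premises.

renew_report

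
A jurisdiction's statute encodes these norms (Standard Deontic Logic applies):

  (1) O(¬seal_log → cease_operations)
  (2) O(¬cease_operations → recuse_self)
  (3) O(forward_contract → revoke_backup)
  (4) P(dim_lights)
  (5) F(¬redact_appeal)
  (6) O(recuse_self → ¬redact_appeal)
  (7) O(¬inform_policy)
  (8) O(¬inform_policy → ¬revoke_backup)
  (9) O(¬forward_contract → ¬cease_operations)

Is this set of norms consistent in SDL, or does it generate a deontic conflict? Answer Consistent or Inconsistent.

Inconsistent

F(¬redact_appeal) at premise 5 means O(redact_appeal).
Premise 6, O(recuse_self → ¬redact_appeal), contraposes to O(redact_appeal → ¬recuse_self); with O(redact_appeal) we get O(¬recuse_self).
Premise 2, O(¬cease_operations → recuse_self), contraposes to O(¬recuse_self → cease_operations); with O(¬recuse_self) we get O(cease_operations).
The contrapositive of premise 9 (O(¬forward_contract → ¬cease_operations)) is O(cease_operations → forward_contract), and O(cease_operations) is already established, so O(forward_contract).
From O(forward_contract) and premise 3, O(forward_contract → revoke_backup), we obtain O(revoke_backup).
Premise 8, O(¬inform_policy → ¬revoke_backup), contraposes to O(revoke_backup → inform_policy); with O(revoke_backup) we get O(inform_policy).
However, premise 7 gives O(¬inform_policy).
We now have both O(inform_policy) and O(¬inform_policy) — inform_policy is simultaneously obligatory and forbidden, violating the D-axiom.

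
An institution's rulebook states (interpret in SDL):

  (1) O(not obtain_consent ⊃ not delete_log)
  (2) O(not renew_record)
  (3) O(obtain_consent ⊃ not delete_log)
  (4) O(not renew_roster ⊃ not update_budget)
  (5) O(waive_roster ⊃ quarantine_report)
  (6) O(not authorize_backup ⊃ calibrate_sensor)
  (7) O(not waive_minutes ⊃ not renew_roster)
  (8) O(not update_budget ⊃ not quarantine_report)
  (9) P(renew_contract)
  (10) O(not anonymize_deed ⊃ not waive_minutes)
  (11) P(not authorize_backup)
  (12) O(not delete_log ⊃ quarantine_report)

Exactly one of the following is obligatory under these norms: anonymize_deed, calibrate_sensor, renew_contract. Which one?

By case analysis on obtain_consent: premise 3 gives O(obtain_consent ⊃ not delete_log) and premise 1 gives O(not obtain_consent ⊃ not delete_log), so O(not delete_log) either way.
Applying K to premise 12 (O(not delete_log ⊃ quarantine_report)) and O(not delete_log) yields O(quarantine_report).
Premise 8 is O(not update_budget ⊃ not quarantine_report); contrapositively O(quarantine_report ⊃ update_budget). Since O(quarantine_report) holds, K gives O(update_budget).
Premise 4 is O(not renew_roster ⊃ not update_budget); contrapositively O(update_budget ⊃ renew_roster). Since O(update_budget) holds, K gives O(renew_roster).
Premise 7 is O(not waive_minutes ⊃ not renew_roster); contrapositively O(renew_roster ⊃ waive_minutes). Since O(renew_roster) holds, K gives O(waive_minutes).
Premise 10, O(not anonymize_deed ⊃ not waive_minutes), contraposes to O(waive_minutes ⊃ anonymize_deed); with O(waive_minutes) we get O(anonymize_deed).
So O(anonymize_deed) holds — anonymize_deed is obligatory. None of the other listed options is made obligatory by any chain of premises.

anonymize_deed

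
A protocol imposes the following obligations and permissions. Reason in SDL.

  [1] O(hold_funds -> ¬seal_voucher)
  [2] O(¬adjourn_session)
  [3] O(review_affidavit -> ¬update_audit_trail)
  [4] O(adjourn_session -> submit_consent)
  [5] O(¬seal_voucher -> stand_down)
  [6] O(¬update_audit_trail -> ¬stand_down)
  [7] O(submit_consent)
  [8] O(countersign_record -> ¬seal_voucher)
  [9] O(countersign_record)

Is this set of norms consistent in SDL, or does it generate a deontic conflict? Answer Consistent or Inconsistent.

Consistent

Premise 4 is O(adjourn_session -> submit_consent); even if O(submit_consent) held, inferring O(adjourn_session) would be affirming the consequent — invalid.
So O(adjourn_session) is not derivable, and the apparent clash with O(¬adjourn_session) does not arise.
A world satisfying every obligation exists (e.g. adjourn_session=false, countersign_record=true, hold_funds=false, review_affidavit=false, seal_voucher=false, stand_down=true, submit_consent=true, update_audit_trail=true); no atom is both obligatory and forbidden, so the set is consistent.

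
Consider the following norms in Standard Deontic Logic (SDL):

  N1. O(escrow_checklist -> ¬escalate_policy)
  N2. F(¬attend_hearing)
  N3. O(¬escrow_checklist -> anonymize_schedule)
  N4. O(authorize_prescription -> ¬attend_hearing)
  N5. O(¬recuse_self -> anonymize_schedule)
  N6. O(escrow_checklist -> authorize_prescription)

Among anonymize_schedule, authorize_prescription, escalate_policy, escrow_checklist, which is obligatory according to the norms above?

anonymize_schedule

F(¬attend_hearing) at premise 2 means O(attend_hearing).
Premise 4 is O(authorize_prescription -> ¬attend_hearing); contrapositively O(attend_hearing -> ¬authorize_prescription). Since O(attend_hearing) holds, K gives O(¬authorize_prescription).
Premise 6 is O(escrow_checklist -> authorize_prescription); contrapositively O(¬authorize_prescription -> ¬escrow_checklist). Since O(¬authorize_prescription) holds, K gives O(¬escrow_checklist).
With premise 3, O(¬escrow_checklist -> anonymize_schedule), the K-axiom yields O(anonymize_schedule).
So O(anonymize_schedule) holds — anonymize_schedule is obligatory. None of the other listed options is made obligatory by any chain of premises.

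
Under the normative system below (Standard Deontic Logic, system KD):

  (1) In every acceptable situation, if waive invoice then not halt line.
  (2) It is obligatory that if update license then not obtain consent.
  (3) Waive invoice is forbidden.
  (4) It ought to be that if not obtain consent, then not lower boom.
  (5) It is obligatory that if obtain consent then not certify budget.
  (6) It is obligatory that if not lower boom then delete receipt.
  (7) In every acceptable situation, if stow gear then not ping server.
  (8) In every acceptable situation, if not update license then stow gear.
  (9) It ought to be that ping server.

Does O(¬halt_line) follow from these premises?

No

Premise 1 is O(waive_invoice → ¬halt_line), but O(waive_invoice) is not derivable from the premises, so it does not yield O(¬halt_line).
No other premise forces O(¬halt_line). An ideal world satisfying every premise can still have ¬halt_line false, so O(¬halt_line) is not derivable.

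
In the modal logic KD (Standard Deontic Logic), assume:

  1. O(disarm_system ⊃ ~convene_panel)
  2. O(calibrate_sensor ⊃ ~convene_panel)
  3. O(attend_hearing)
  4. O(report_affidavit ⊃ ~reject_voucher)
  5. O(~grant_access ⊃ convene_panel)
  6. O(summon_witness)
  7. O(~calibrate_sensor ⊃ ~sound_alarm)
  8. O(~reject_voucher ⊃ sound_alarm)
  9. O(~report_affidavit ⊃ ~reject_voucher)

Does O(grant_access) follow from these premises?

Premises 9 and 4 cover both cases: O(~report_affidavit ⊃ ~reject_voucher) and O(report_affidavit ⊃ ~reject_voucher). Since ~report_affidavit ∨ report_affidavit is a tautology, O(~reject_voucher) follows.
Applying K to premise 8 (O(~reject_voucher ⊃ sound_alarm)) and O(~reject_voucher) yields O(sound_alarm).
Premise 7, O(~calibrate_sensor ⊃ ~sound_alarm), contraposes to O(sound_alarm ⊃ calibrate_sensor); with O(sound_alarm) we get O(calibrate_sensor).
Premise 2 is O(calibrate_sensor ⊃ ~convene_panel); since O(calibrate_sensor), deontic closure gives O(~convene_panel).
The contrapositive of premise 5 (O(~grant_access ⊃ convene_panel)) is O(~convene_panel ⊃ grant_access), and O(~convene_panel) is already established, so O(grant_access).
Premises 1, 3, 6 do not contribute to this derivation.
So O(grant_access) follows.

Yes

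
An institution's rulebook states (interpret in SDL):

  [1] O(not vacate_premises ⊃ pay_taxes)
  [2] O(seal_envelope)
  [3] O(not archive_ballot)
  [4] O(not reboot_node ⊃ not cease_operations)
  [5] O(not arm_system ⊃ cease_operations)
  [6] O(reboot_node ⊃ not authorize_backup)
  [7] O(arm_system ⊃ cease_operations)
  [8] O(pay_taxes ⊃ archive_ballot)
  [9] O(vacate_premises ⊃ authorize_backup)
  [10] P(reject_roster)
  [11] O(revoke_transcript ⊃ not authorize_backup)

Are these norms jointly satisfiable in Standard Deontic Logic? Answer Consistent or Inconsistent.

Inconsistent

By case analysis on arm_system: premise 7 gives O(arm_system ⊃ cease_operations) and premise 5 gives O(not arm_system ⊃ cease_operations), so O(cease_operations) either way.
The contrapositive of premise 4 (O(not reboot_node ⊃ not cease_operations)) is O(cease_operations ⊃ reboot_node), and O(cease_operations) is already established, so O(reboot_node).
From O(reboot_node) and premise 6, O(reboot_node ⊃ not authorize_backup), we obtain O(not authorize_backup).
Premise 9, O(vacate_premises ⊃ authorize_backup), contraposes to O(not authorize_backup ⊃ not vacate_premises); with O(not authorize_backup) we get O(not vacate_premises).
Applying K to premise 1 (O(not vacate_premises ⊃ pay_taxes)) and O(not vacate_premises) yields O(pay_taxes).
From O(pay_taxes) and premise 8, O(pay_taxes ⊃ archive_ballot), we obtain O(archive_ballot).
Yet premise 3 states O(not archive_ballot).
We now have both O(archive_ballot) and O(not archive_ballot) — archive_ballot is simultaneously obligatory and forbidden, violating the D-axiom.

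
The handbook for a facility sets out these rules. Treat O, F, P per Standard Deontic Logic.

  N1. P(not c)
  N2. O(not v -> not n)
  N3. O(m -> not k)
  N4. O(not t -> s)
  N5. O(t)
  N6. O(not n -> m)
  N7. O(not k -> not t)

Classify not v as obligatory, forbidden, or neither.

Premise 5 gives O(t).
Premise 7, O(not k -> not t), contraposes to O(t -> k); with O(t) we get O(k).
The contrapositive of premise 3 (O(m -> not k)) is O(k -> not m), and O(k) is already established, so O(not m).
Premise 6 is O(not n -> m); contrapositively O(not m -> n). Since O(not m) holds, K gives O(n).
Premise 2, O(not v -> not n), contraposes to O(n -> v); with O(n) we get O(v).
Premises 1, 4 do not contribute to this derivation.
Thus O(v), which is F(not v): not v is forbidden.

Forbidden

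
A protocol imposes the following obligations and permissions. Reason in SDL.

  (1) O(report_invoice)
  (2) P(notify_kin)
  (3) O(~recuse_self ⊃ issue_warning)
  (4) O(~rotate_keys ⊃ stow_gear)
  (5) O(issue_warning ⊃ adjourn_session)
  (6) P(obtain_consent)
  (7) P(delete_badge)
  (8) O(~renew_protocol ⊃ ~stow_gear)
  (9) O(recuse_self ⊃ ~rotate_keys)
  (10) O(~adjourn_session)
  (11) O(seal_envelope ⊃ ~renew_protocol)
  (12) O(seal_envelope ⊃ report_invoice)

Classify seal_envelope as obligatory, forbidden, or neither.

Premise 10 gives O(~adjourn_session).
Premise 5, O(issue_warning ⊃ adjourn_session), contraposes to O(~adjourn_session ⊃ ~issue_warning); with O(~adjourn_session) we get O(~issue_warning).
Premise 3, O(~recuse_self ⊃ issue_warning), contraposes to O(~issue_warning ⊃ recuse_self); with O(~issue_warning) we get O(recuse_self).
Premise 9 is O(recuse_self ⊃ ~rotate_keys); since O(recuse_self), deontic closure gives O(~rotate_keys).
With premise 4, O(~rotate_keys ⊃ stow_gear), the K-axiom yields O(stow_gear).
The contrapositive of premise 8 (O(~renew_protocol ⊃ ~stow_gear)) is O(stow_gear ⊃ renew_protocol), and O(stow_gear) is already established, so O(renew_protocol).
The contrapositive of premise 11 (O(seal_envelope ⊃ ~renew_protocol)) is O(renew_protocol ⊃ ~seal_envelope), and O(renew_protocol) is already established, so O(~seal_envelope).
Premises 1, 2, 6, 7, 12 do not contribute to this derivation.
Thus O(~seal_envelope), which is F(seal_envelope): seal_envelope is forbidden.

Forbidden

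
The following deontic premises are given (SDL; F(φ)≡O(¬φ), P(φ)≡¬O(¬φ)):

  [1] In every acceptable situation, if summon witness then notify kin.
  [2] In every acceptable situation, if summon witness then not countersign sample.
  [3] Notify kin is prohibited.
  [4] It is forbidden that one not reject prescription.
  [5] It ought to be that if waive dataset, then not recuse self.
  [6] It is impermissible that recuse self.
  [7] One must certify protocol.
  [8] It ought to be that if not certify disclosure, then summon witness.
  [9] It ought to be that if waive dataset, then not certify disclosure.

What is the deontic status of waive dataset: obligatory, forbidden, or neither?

Premise 3 is F(notify_kin), i.e. O(¬notify_kin).
Premise 1, O(summon_witness → notify_kin), contraposes to O(¬notify_kin → ¬summon_witness); with O(¬notify_kin) we get O(¬summon_witness).
Premise 8, O(¬certify_disclosure → summon_witness), contraposes to O(¬summon_witness → certify_disclosure); with O(¬summon_witness) we get O(certify_disclosure).
Premise 9, O(waive_dataset → ¬certify_disclosure), contraposes to O(certify_disclosure → ¬waive_dataset); with O(certify_disclosure) we get O(¬waive_dataset).
Premises 2, 4, 5, 6, 7 do not contribute to this derivation.
Thus O(¬waive_dataset), which is F(waive_dataset): waive_dataset is forbidden.

Forbidden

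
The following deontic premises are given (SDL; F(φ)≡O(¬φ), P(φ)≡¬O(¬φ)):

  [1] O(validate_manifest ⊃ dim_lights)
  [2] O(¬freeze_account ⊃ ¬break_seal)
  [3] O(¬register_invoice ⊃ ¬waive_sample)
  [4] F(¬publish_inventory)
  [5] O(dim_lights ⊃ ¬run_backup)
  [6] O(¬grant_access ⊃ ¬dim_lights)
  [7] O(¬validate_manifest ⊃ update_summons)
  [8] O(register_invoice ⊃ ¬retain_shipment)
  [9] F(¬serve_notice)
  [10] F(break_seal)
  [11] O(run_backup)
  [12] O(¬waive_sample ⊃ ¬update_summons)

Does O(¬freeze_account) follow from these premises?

No

Premise 2 is O(¬freeze_account ⊃ ¬break_seal); even if O(¬break_seal) held, inferring O(¬freeze_account) would be affirming the consequent — invalid.
No other premise forces O(¬freeze_account). An ideal world satisfying every premise can still have ¬freeze_account false, so O(¬freeze_account) is not derivable.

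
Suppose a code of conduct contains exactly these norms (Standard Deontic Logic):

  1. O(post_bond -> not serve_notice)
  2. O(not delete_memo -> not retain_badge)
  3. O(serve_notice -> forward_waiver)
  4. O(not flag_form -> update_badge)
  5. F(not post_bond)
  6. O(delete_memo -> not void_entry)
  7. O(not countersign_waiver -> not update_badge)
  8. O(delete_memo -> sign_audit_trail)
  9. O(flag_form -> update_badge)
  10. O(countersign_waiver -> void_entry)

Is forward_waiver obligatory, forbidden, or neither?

Neither

Premise 3 is O(serve_notice -> forward_waiver), but O(serve_notice) is not derivable from the premises, so it does not yield O(forward_waiver).
No premise or chain of K-axiom applications forces O(forward_waiver), and none forces O(not forward_waiver). So forward_waiver is neither obligatory nor forbidden under these norms.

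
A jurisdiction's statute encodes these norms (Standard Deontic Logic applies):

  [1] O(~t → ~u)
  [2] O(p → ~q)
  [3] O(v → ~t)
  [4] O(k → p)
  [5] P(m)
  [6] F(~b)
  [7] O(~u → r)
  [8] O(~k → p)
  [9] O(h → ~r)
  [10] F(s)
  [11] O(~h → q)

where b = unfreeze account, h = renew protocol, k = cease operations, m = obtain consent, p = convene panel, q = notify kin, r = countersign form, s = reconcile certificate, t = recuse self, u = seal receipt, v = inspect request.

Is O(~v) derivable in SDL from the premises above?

Yes

Premises 8 and 4 cover both cases: O(~k → p) and O(k → p). Since ~k ∨ k is a tautology, O(p) follows.
Premise 2 is O(p → ~q); since O(p), deontic closure gives O(~q).
Premise 11, O(~h → q), contraposes to O(~q → h); with O(~q) we get O(h).
Applying K to premise 9 (O(h → ~r)) and O(h) yields O(~r).
Premise 7 is O(~u → r); contrapositively O(~r → u). Since O(~r) holds, K gives O(u).
Premise 1 is O(~t → ~u); contrapositively O(u → t). Since O(u) holds, K gives O(t).
The contrapositive of premise 3 (O(v → ~t)) is O(t → ~v), and O(t) is already established, so O(~v).
Premises 5, 6, 10 do not contribute to this derivation.
So O(~v) follows.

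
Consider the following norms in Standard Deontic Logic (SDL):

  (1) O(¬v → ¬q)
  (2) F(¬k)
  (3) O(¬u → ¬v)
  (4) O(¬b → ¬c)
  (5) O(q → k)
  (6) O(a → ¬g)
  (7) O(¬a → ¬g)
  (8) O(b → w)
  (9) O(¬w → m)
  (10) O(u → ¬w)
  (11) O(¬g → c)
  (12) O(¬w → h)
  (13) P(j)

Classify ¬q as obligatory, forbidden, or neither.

Obligatory

By case analysis on a: premise 6 gives O(a → ¬g) and premise 7 gives O(¬a → ¬g), so O(¬g) either way.
Applying K to premise 11 (O(¬g → c)) and O(¬g) yields O(c).
The contrapositive of premise 4 (O(¬b → ¬c)) is O(c → b), and O(c) is already established, so O(b).
Applying K to premise 8 (O(b → w)) and O(b) yields O(w).
Premise 10, O(u → ¬w), contraposes to O(w → ¬u); with O(w) we get O(¬u).
Applying K to premise 3 (O(¬u → ¬v)) and O(¬u) yields O(¬v).
From O(¬v) and premise 1, O(¬v → ¬q), we obtain O(¬q).
Premises 2, 5, 9, 12, 13 do not contribute to this derivation.
Hence ¬q is obligatory.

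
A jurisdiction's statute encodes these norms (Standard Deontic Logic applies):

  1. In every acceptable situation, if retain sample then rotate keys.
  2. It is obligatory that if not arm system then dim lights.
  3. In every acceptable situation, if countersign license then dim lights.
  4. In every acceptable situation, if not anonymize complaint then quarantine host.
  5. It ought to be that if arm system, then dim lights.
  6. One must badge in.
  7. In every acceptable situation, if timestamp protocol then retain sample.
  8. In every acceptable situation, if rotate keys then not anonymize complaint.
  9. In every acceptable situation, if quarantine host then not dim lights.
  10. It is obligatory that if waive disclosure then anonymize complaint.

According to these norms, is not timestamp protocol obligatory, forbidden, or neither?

Obligatory

By case analysis on ¬arm_system: premise 2 gives O(¬arm_system → dim_lights) and premise 5 gives O(arm_system → dim_lights), so O(dim_lights) either way.
Premise 9 is O(quarantine_host → ¬dim_lights); contrapositively O(dim_lights → ¬quarantine_host). Since O(dim_lights) holds, K gives O(¬quarantine_host).
Premise 4, O(¬anonymize_complaint → quarantine_host), contraposes to O(¬quarantine_host → anonymize_complaint); with O(¬quarantine_host) we get O(anonymize_complaint).
Premise 8, O(rotate_keys → ¬anonymize_complaint), contraposes to O(anonymize_complaint → ¬rotate_keys); with O(anonymize_complaint) we get O(¬rotate_keys).
Premise 1 is O(retain_sample → rotate_keys); contrapositively O(¬rotate_keys → ¬retain_sample). Since O(¬rotate_keys) holds, K gives O(¬retain_sample).
The contrapositive of premise 7 (O(timestamp_protocol → retain_sample)) is O(¬retain_sample → ¬timestamp_protocol), and O(¬retain_sample) is already established, so O(¬timestamp_protocol).
Premises 3, 6, 10 do not contribute to this derivation.
Hence ¬timestamp_protocol is obligatory.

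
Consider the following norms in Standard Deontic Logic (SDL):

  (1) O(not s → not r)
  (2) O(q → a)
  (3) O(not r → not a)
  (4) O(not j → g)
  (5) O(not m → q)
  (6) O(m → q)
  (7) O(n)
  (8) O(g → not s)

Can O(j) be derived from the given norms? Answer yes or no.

Yes

By case analysis on m: premise 6 gives O(m → q) and premise 5 gives O(not m → q), so O(q) either way.
With premise 2, O(q → a), the K-axiom yields O(a).
Premise 3, O(not r → not a), contraposes to O(a → r); with O(a) we get O(r).
Premise 1 is O(not s → not r); contrapositively O(r → s). Since O(r) holds, K gives O(s).
The contrapositive of premise 8 (O(g → not s)) is O(s → not g), and O(s) is already established, so O(not g).
Premise 4 is O(not j → g); contrapositively O(not g → j). Since O(not g) holds, K gives O(j).
Premise 7 does not contribute to this derivation.
So O(j) follows.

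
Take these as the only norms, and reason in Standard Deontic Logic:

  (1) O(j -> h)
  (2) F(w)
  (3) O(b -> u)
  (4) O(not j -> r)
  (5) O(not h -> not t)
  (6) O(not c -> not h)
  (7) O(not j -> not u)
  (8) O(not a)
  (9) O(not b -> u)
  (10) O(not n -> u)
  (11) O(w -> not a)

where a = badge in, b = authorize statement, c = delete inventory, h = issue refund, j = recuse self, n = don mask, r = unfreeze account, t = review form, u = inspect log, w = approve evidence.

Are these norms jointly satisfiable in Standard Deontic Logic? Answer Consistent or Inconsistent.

Consistent

Premise 11 is O(w -> not a); even if O(not a) held, inferring O(w) would be affirming the consequent — invalid.
So O(w) is not derivable, and the apparent clash with O(not w) does not arise.
A world satisfying every obligation exists (e.g. a=false, b=false, c=true, h=true, j=true, n=false, r=false, t=false, u=true, w=false); no atom is both obligatory and forbidden, so the set is consistent.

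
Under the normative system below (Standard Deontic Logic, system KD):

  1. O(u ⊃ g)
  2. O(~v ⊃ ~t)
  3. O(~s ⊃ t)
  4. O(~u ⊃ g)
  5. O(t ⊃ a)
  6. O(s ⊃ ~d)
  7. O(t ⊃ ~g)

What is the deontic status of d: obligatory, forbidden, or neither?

Forbidden

Premises 1 and 4 cover both cases: O(u ⊃ g) and O(~u ⊃ g). Since u ∨ ~u is a tautology, O(g) follows.
Premise 7, O(t ⊃ ~g), contraposes to O(g ⊃ ~t); with O(g) we get O(~t).
Premise 3, O(~s ⊃ t), contraposes to O(~t ⊃ s); with O(~t) we get O(s).
Premise 6 is O(s ⊃ ~d); since O(s), deontic closure gives O(~d).
Premises 2, 5 do not contribute to this derivation.
Thus O(~d), which is F(d): d is forbidden.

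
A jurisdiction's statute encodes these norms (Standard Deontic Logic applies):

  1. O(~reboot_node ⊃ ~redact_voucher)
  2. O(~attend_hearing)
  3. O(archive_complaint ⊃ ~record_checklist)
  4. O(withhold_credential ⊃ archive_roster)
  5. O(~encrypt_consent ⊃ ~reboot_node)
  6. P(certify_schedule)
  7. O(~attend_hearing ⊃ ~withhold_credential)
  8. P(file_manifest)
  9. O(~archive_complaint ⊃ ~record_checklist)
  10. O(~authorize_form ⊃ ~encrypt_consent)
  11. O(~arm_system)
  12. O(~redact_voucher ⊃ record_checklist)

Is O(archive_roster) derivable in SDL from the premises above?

No

Premise 4 is O(withhold_credential ⊃ archive_roster), but O(withhold_credential) is not derivable from the premises, so it does not yield O(archive_roster).
No other premise forces O(archive_roster). An ideal world satisfying every premise can still have archive_roster false, so O(archive_roster) is not derivable.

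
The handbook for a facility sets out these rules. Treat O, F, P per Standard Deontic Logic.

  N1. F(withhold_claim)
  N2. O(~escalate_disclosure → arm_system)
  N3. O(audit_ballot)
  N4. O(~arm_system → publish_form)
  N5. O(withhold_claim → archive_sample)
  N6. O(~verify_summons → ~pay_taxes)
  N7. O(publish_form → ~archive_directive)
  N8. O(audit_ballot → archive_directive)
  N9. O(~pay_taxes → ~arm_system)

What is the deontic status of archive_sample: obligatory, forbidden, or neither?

Neither

Premise 5 is O(withhold_claim → archive_sample), but O(withhold_claim) is not derivable from the premises, so it does not yield O(archive_sample).
No premise or chain of K-axiom applications forces O(archive_sample), and none forces O(~archive_sample). So archive_sample is neither obligatory nor forbidden under these norms.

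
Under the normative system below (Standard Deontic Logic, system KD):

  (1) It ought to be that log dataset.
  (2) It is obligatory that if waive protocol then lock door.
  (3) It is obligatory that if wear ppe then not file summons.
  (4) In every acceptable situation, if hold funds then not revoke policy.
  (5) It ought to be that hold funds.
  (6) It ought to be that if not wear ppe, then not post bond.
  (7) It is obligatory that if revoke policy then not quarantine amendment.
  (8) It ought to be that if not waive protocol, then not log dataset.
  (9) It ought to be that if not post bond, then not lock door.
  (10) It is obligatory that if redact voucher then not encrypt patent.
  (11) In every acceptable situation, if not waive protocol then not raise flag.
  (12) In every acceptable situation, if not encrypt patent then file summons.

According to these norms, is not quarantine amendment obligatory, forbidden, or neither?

Premise 7 is O(revoke_policy → ¬quarantine_amendment), but O(revoke_policy) is not derivable from the premises, so it does not yield O(¬quarantine_amendment).
No premise or chain of K-axiom applications forces O(¬quarantine_amendment), and none forces O(quarantine_amendment). So ¬quarantine_amendment is neither obligatory nor forbidden under these norms.

Neither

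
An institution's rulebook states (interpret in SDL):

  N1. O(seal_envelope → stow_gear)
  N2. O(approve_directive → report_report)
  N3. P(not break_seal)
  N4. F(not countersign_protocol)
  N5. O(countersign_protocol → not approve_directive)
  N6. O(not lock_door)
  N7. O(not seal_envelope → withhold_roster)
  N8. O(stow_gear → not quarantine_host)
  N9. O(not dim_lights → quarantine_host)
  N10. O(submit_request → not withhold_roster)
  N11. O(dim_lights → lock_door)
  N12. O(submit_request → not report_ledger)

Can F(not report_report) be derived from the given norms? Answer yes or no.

Premise 2 is O(approve_directive → report_report), but O(approve_directive) is not derivable from the premises, so it does not yield O(report_report).
No other premise forces O(report_report). An ideal world satisfying every premise can still have not report_report true, so F(not report_report) is not derivable.

No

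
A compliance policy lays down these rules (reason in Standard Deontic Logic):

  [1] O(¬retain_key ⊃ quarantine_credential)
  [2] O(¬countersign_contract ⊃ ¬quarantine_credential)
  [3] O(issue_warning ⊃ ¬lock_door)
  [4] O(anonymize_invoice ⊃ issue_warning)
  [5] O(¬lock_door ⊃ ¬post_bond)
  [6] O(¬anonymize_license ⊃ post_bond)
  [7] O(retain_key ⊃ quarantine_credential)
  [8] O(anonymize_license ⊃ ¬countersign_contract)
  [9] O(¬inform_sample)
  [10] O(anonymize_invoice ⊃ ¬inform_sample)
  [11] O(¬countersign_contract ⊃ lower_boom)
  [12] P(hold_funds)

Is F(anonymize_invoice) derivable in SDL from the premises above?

Premises 1 and 7 are O(¬retain_key ⊃ quarantine_credential) and O(retain_key ⊃ quarantine_credential); every ideal world satisfies ¬retain_key or retain_key, so in either case quarantine_credential holds — hence O(quarantine_credential).
The contrapositive of premise 2 (O(¬countersign_contract ⊃ ¬quarantine_credential)) is O(quarantine_credential ⊃ countersign_contract), and O(quarantine_credential) is already established, so O(countersign_contract).
The contrapositive of premise 8 (O(anonymize_license ⊃ ¬countersign_contract)) is O(countersign_contract ⊃ ¬anonymize_license), and O(countersign_contract) is already established, so O(¬anonymize_license).
From O(¬anonymize_license) and premise 6, O(¬anonymize_license ⊃ post_bond), we obtain O(post_bond).
Premise 5 is O(¬lock_door ⊃ ¬post_bond); contrapositively O(post_bond ⊃ lock_door). Since O(post_bond) holds, K gives O(lock_door).
The contrapositive of premise 3 (O(issue_warning ⊃ ¬lock_door)) is O(lock_door ⊃ ¬issue_warning), and O(lock_door) is already established, so O(¬issue_warning).
The contrapositive of premise 4 (O(anonymize_invoice ⊃ issue_warning)) is O(¬issue_warning ⊃ ¬anonymize_invoice), and O(¬issue_warning) is already established, so O(¬anonymize_invoice).
Premises 9, 10, 11, 12 do not contribute to this derivation.
So O(¬anonymize_invoice) holds, i.e. F(anonymize_invoice). The claim follows.

Yes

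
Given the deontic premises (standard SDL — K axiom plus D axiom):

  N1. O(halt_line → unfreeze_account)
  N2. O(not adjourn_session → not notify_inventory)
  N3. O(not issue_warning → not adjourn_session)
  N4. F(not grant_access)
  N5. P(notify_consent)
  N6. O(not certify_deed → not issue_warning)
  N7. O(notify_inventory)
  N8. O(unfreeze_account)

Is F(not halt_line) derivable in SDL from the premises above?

No

Premise 1 is O(halt_line → unfreeze_account); even if O(unfreeze_account) held, inferring O(halt_line) would be affirming the consequent — invalid.
No other premise forces O(halt_line). An ideal world satisfying every premise can still have not halt_line true, so F(not halt_line) is not derivable.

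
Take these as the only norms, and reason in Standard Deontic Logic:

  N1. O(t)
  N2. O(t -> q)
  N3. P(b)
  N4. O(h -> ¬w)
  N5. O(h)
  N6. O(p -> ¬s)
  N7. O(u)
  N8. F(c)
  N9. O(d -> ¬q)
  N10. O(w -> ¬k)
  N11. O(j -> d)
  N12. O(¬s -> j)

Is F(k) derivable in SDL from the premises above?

Premise 10 is O(w -> ¬k), but O(w) is not derivable from the premises, so it does not yield O(¬k).
No other premise forces O(¬k). An ideal world satisfying every premise can still have k true, so F(k) is not derivable.

No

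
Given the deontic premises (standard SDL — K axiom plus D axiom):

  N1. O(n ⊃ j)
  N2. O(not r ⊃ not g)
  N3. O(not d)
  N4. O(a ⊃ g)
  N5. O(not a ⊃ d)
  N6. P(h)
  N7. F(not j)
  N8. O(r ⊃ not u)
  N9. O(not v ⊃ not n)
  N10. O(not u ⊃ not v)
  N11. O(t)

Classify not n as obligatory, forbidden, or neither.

Premise 3 states O(not d) outright.
The contrapositive of premise 5 (O(not a ⊃ d)) is O(not d ⊃ a), and O(not d) is already established, so O(a).
From O(a) and premise 4, O(a ⊃ g), we obtain O(g).
Premise 2 is O(not r ⊃ not g); contrapositively O(g ⊃ r). Since O(g) holds, K gives O(r).
Premise 8 is O(r ⊃ not u); since O(r), deontic closure gives O(not u).
Applying K to premise 10 (O(not u ⊃ not v)) and O(not u) yields O(not v).
From O(not v) and premise 9, O(not v ⊃ not n), we obtain O(not n).
Premises 1, 6, 7, 11 do not contribute to this derivation.
Hence not n is obligatory.

Obligatory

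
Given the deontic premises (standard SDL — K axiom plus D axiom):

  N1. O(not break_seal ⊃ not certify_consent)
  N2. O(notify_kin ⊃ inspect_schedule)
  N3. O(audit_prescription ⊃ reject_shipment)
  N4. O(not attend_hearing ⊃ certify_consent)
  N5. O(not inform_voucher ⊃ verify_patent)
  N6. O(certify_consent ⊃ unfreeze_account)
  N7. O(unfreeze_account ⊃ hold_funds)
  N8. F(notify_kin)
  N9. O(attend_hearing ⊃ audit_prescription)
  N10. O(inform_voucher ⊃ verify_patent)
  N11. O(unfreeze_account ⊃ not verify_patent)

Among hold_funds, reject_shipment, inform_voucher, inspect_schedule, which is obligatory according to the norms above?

reject_shipment

Premises 10 and 5 cover both cases: O(inform_voucher ⊃ verify_patent) and O(not inform_voucher ⊃ verify_patent). Since inform_voucher ∨ not inform_voucher is a tautology, O(verify_patent) follows.
Premise 11, O(unfreeze_account ⊃ not verify_patent), contraposes to O(verify_patent ⊃ not unfreeze_account); with O(verify_patent) we get O(not unfreeze_account).
Premise 6 is O(certify_consent ⊃ unfreeze_account); contrapositively O(not unfreeze_account ⊃ not certify_consent). Since O(not unfreeze_account) holds, K gives O(not certify_consent).
Premise 4, O(not attend_hearing ⊃ certify_consent), contraposes to O(not certify_consent ⊃ attend_hearing); with O(not certify_consent) we get O(attend_hearing).
Premise 9 is O(attend_hearing ⊃ audit_prescription); since O(attend_hearing), deontic closure gives O(audit_prescription).
Applying K to premise 3 (O(audit_prescription ⊃ reject_shipment)) and O(audit_prescription) yields O(reject_shipment).
So O(reject_shipment) holds — reject_shipment is obligatory. None of the other listed options is made obligatory by any chain of premises.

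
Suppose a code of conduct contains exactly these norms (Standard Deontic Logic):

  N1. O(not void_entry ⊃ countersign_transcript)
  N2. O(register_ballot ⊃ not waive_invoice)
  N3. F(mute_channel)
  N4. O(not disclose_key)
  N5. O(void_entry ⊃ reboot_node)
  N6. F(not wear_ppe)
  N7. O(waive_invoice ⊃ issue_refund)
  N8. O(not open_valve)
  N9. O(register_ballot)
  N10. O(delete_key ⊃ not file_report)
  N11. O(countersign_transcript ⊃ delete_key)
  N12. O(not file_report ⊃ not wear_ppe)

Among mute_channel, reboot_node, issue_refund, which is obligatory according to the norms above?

reboot_node

F(not wear_ppe) at premise 6 means O(wear_ppe).
Premise 12, O(not file_report ⊃ not wear_ppe), contraposes to O(wear_ppe ⊃ file_report); with O(wear_ppe) we get O(file_report).
Premise 10, O(delete_key ⊃ not file_report), contraposes to O(file_report ⊃ not delete_key); with O(file_report) we get O(not delete_key).
Premise 11 is O(countersign_transcript ⊃ delete_key); contrapositively O(not delete_key ⊃ not countersign_transcript). Since O(not delete_key) holds, K gives O(not countersign_transcript).
The contrapositive of premise 1 (O(not void_entry ⊃ countersign_transcript)) is O(not countersign_transcript ⊃ void_entry), and O(not countersign_transcript) is already established, so O(void_entry).
With premise 5, O(void_entry ⊃ reboot_node), the K-axiom yields O(reboot_node).
So O(reboot_node) holds — reboot_node is obligatory. None of the other listed options is made obligatory by any chain of premises.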